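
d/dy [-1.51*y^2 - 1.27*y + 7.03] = -3.02*y - 1.27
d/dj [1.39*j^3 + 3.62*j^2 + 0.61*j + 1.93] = 4.17*j^2 + 7.24*j + 0.61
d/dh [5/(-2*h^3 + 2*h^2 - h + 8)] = 5*(6*h^2 - 4*h + 1)/(2*h^3 - 2*h^2 + h - 8)^2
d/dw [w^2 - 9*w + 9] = 2*w - 9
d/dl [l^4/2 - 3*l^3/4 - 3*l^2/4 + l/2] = 2*l^3 - 9*l^2/4 - 3*l/2 + 1/2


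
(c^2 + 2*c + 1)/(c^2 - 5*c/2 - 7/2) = 2*(c + 1)/(2*c - 7)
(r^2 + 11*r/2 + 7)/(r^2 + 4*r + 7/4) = 2*(r + 2)/(2*r + 1)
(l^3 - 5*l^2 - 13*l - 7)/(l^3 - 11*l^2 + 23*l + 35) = (l + 1)/(l - 5)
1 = 1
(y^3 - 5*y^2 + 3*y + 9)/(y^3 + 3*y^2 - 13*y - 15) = (y - 3)/(y + 5)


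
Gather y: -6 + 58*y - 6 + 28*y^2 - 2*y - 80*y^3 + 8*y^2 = -80*y^3 + 36*y^2 + 56*y - 12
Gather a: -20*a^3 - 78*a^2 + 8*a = -20*a^3 - 78*a^2 + 8*a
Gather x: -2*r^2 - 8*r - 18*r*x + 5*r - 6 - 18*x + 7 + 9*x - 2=-2*r^2 - 3*r + x*(-18*r - 9) - 1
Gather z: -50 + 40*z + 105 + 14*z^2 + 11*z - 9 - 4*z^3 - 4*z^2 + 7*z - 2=-4*z^3 + 10*z^2 + 58*z + 44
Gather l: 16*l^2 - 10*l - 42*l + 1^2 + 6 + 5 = 16*l^2 - 52*l + 12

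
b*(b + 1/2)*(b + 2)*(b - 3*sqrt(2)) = b^4 - 3*sqrt(2)*b^3 + 5*b^3/2 - 15*sqrt(2)*b^2/2 + b^2 - 3*sqrt(2)*b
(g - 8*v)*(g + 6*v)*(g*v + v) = g^3*v - 2*g^2*v^2 + g^2*v - 48*g*v^3 - 2*g*v^2 - 48*v^3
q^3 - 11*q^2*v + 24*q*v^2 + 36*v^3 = (q - 6*v)^2*(q + v)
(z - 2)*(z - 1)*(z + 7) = z^3 + 4*z^2 - 19*z + 14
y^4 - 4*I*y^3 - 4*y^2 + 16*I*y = y*(y - 2)*(y + 2)*(y - 4*I)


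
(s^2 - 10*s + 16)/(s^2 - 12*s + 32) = (s - 2)/(s - 4)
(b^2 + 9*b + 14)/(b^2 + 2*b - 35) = (b + 2)/(b - 5)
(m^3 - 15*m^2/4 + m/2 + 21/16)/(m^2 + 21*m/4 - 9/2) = (m^2 - 3*m - 7/4)/(m + 6)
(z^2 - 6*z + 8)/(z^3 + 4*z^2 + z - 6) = (z^2 - 6*z + 8)/(z^3 + 4*z^2 + z - 6)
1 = 1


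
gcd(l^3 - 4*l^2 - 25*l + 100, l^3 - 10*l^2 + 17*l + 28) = l - 4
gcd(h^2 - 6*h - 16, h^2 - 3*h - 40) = h - 8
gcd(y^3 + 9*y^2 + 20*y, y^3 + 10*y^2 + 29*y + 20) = y^2 + 9*y + 20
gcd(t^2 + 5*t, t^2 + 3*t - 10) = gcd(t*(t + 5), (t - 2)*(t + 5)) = t + 5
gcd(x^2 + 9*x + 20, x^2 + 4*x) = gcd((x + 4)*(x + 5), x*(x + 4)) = x + 4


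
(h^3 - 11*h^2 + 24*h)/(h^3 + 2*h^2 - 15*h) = (h - 8)/(h + 5)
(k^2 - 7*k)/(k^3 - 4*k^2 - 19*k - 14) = k/(k^2 + 3*k + 2)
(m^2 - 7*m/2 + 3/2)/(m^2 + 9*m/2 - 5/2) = (m - 3)/(m + 5)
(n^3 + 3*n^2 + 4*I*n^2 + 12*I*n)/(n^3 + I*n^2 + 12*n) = (n + 3)/(n - 3*I)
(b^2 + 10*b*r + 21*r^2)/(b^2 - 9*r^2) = (-b - 7*r)/(-b + 3*r)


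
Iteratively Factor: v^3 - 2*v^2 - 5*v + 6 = (v - 3)*(v^2 + v - 2) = (v - 3)*(v + 2)*(v - 1)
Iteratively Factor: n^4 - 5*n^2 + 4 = (n - 2)*(n^3 + 2*n^2 - n - 2) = (n - 2)*(n + 2)*(n^2 - 1) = (n - 2)*(n + 1)*(n + 2)*(n - 1)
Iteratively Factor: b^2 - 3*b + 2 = (b - 2)*(b - 1)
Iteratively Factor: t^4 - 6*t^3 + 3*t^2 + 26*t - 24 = (t - 1)*(t^3 - 5*t^2 - 2*t + 24) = (t - 1)*(t + 2)*(t^2 - 7*t + 12) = (t - 4)*(t - 1)*(t + 2)*(t - 3)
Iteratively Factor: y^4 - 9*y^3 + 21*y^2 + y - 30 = (y - 5)*(y^3 - 4*y^2 + y + 6) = (y - 5)*(y - 2)*(y^2 - 2*y - 3) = (y - 5)*(y - 2)*(y + 1)*(y - 3)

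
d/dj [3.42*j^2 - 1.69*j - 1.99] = 6.84*j - 1.69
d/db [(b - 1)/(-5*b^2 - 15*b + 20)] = 1/(5*(b^2 + 8*b + 16))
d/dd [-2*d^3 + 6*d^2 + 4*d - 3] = -6*d^2 + 12*d + 4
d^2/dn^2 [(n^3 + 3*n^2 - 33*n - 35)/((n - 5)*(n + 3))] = -16/(n^3 + 9*n^2 + 27*n + 27)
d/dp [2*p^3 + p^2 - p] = 6*p^2 + 2*p - 1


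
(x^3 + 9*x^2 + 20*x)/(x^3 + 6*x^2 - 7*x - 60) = x/(x - 3)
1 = 1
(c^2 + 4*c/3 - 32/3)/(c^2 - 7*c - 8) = (-3*c^2 - 4*c + 32)/(3*(-c^2 + 7*c + 8))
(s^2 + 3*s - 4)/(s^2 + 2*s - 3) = (s + 4)/(s + 3)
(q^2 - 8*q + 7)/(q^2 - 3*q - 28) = (q - 1)/(q + 4)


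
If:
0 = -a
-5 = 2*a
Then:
No Solution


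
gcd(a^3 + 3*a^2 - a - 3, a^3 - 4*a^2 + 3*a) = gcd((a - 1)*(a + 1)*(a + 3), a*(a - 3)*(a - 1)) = a - 1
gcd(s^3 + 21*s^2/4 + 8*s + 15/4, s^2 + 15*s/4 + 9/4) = s + 3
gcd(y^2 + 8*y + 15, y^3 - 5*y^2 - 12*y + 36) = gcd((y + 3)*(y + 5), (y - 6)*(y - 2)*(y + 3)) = y + 3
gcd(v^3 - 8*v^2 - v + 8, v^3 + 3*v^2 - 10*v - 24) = 1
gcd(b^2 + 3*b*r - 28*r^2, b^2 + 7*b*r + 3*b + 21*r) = b + 7*r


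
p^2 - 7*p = p*(p - 7)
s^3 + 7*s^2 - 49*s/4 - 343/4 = (s - 7/2)*(s + 7/2)*(s + 7)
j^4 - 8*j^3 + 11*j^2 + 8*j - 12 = (j - 6)*(j - 2)*(j - 1)*(j + 1)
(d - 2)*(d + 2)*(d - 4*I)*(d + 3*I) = d^4 - I*d^3 + 8*d^2 + 4*I*d - 48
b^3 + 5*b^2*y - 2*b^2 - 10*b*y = b*(b - 2)*(b + 5*y)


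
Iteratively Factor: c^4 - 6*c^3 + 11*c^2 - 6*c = (c - 1)*(c^3 - 5*c^2 + 6*c) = c*(c - 1)*(c^2 - 5*c + 6) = c*(c - 3)*(c - 1)*(c - 2)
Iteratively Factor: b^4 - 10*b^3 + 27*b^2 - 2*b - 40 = (b - 4)*(b^3 - 6*b^2 + 3*b + 10) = (b - 5)*(b - 4)*(b^2 - b - 2) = (b - 5)*(b - 4)*(b + 1)*(b - 2)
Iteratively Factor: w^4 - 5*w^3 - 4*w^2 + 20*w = (w - 2)*(w^3 - 3*w^2 - 10*w) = (w - 5)*(w - 2)*(w^2 + 2*w) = w*(w - 5)*(w - 2)*(w + 2)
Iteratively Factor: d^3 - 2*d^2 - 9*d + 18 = (d + 3)*(d^2 - 5*d + 6) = (d - 3)*(d + 3)*(d - 2)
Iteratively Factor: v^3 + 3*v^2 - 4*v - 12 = (v + 2)*(v^2 + v - 6) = (v + 2)*(v + 3)*(v - 2)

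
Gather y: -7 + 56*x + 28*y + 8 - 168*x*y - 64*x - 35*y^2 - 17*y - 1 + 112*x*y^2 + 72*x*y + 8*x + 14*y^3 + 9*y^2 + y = 14*y^3 + y^2*(112*x - 26) + y*(12 - 96*x)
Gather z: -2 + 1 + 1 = 0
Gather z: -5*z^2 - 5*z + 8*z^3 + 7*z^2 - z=8*z^3 + 2*z^2 - 6*z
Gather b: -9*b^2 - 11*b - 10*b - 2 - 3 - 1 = -9*b^2 - 21*b - 6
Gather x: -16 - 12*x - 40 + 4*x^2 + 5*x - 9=4*x^2 - 7*x - 65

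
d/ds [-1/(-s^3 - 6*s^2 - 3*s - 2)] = 3*(-s^2 - 4*s - 1)/(s^3 + 6*s^2 + 3*s + 2)^2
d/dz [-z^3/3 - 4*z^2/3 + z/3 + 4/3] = -z^2 - 8*z/3 + 1/3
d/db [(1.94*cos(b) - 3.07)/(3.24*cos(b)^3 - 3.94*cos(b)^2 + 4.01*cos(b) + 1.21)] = (12.5712*cos(b)^3 - 37.484*cos(b)^2 + 24.1916*cos(b) - 14.6581)*sin(b)/(10.4976*cos(b)^6 - 25.5312*cos(b)^5 + 41.5084*cos(b)^4 - 23.758*cos(b)^3 + 6.5453*cos(b)^2 + 9.7042*cos(b) + 1.4641)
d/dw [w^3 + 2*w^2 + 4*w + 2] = 3*w^2 + 4*w + 4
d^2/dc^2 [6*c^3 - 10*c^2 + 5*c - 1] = 36*c - 20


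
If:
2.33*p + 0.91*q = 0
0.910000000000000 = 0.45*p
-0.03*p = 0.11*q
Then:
No Solution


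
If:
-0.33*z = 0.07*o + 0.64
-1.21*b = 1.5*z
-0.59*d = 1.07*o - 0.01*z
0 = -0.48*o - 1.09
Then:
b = 1.81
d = 4.09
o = -2.27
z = -1.46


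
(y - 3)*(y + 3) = y^2 - 9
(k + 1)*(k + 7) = k^2 + 8*k + 7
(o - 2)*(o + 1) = o^2 - o - 2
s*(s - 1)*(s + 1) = s^3 - s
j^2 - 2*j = j*(j - 2)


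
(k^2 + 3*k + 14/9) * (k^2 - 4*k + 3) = k^4 - k^3 - 67*k^2/9 + 25*k/9 + 14/3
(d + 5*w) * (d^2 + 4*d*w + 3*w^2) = d^3 + 9*d^2*w + 23*d*w^2 + 15*w^3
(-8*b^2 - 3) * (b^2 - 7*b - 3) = -8*b^4 + 56*b^3 + 21*b^2 + 21*b + 9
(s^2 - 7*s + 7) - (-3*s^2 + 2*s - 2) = 4*s^2 - 9*s + 9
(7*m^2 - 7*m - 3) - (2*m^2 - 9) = 5*m^2 - 7*m + 6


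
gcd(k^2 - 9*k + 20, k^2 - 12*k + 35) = k - 5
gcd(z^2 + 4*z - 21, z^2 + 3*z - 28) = z + 7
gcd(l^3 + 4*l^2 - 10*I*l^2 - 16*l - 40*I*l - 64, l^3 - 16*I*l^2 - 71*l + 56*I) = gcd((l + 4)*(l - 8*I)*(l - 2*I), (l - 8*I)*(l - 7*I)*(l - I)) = l - 8*I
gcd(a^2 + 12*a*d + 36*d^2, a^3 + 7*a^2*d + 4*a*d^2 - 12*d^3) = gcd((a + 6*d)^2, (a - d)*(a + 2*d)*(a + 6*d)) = a + 6*d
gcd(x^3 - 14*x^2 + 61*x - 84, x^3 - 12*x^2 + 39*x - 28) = x^2 - 11*x + 28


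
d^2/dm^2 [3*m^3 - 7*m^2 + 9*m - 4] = 18*m - 14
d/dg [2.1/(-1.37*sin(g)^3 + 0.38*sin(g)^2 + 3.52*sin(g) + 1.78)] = (8.631*sin(g)^2 - 1.596*sin(g) - 7.392)*cos(g)/(-1.37*sin(g)^3 + 0.38*sin(g)^2 + 3.52*sin(g) + 1.78)^2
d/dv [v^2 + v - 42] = 2*v + 1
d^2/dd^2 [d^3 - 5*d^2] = 6*d - 10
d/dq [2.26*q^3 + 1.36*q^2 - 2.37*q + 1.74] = 6.78*q^2 + 2.72*q - 2.37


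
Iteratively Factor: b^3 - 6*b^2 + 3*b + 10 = (b - 2)*(b^2 - 4*b - 5) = (b - 5)*(b - 2)*(b + 1)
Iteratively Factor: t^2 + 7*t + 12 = (t + 3)*(t + 4)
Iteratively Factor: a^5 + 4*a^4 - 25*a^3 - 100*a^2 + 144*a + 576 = (a - 4)*(a^4 + 8*a^3 + 7*a^2 - 72*a - 144) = (a - 4)*(a + 4)*(a^3 + 4*a^2 - 9*a - 36) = (a - 4)*(a - 3)*(a + 4)*(a^2 + 7*a + 12) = (a - 4)*(a - 3)*(a + 4)^2*(a + 3)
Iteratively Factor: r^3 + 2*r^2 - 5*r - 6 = (r - 2)*(r^2 + 4*r + 3) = (r - 2)*(r + 1)*(r + 3)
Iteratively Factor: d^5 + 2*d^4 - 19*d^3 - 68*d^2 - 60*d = (d + 2)*(d^4 - 19*d^2 - 30*d) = (d - 5)*(d + 2)*(d^3 + 5*d^2 + 6*d) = d*(d - 5)*(d + 2)*(d^2 + 5*d + 6) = d*(d - 5)*(d + 2)^2*(d + 3)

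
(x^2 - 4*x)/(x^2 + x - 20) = x/(x + 5)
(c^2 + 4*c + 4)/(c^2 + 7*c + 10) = (c + 2)/(c + 5)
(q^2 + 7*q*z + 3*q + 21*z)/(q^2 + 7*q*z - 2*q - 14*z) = (q + 3)/(q - 2)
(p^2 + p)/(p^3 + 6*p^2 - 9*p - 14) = p/(p^2 + 5*p - 14)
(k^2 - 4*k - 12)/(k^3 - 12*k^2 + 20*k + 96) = 1/(k - 8)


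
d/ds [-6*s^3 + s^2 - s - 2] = -18*s^2 + 2*s - 1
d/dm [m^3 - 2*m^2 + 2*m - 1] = 3*m^2 - 4*m + 2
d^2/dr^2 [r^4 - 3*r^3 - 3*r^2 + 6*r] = 12*r^2 - 18*r - 6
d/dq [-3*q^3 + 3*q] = 3 - 9*q^2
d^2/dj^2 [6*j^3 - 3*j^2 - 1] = 36*j - 6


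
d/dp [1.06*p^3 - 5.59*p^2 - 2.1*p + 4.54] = 3.18*p^2 - 11.18*p - 2.1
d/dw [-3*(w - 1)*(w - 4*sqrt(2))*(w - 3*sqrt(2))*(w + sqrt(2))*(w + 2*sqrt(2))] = -15*w^4 + 12*w^3 + 48*sqrt(2)*w^3 - 36*sqrt(2)*w^2 + 126*w^2 - 264*sqrt(2)*w - 84*w - 288 + 132*sqrt(2)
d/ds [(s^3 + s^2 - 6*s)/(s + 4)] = (2*s^3 + 13*s^2 + 8*s - 24)/(s^2 + 8*s + 16)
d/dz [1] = 0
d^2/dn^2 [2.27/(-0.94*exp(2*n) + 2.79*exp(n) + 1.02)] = (2.27*(1.88*exp(n) - 2.79)*(3.76*exp(n) - 5.58)*exp(n) + (8.5352*exp(n) - 6.3333)*(-0.94*exp(2*n) + 2.79*exp(n) + 1.02))*exp(n)/(-0.94*exp(2*n) + 2.79*exp(n) + 1.02)^3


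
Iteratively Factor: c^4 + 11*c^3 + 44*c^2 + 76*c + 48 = (c + 2)*(c^3 + 9*c^2 + 26*c + 24) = (c + 2)*(c + 4)*(c^2 + 5*c + 6) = (c + 2)^2*(c + 4)*(c + 3)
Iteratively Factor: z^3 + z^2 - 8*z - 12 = (z - 3)*(z^2 + 4*z + 4) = (z - 3)*(z + 2)*(z + 2)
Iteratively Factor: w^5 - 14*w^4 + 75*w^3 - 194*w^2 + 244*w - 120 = (w - 2)*(w^4 - 12*w^3 + 51*w^2 - 92*w + 60) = (w - 2)^2*(w^3 - 10*w^2 + 31*w - 30) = (w - 2)^3*(w^2 - 8*w + 15) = (w - 5)*(w - 2)^3*(w - 3)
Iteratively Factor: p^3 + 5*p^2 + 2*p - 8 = (p + 2)*(p^2 + 3*p - 4) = (p + 2)*(p + 4)*(p - 1)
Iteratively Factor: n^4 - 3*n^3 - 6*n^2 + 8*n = (n + 2)*(n^3 - 5*n^2 + 4*n) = (n - 1)*(n + 2)*(n^2 - 4*n) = (n - 4)*(n - 1)*(n + 2)*(n)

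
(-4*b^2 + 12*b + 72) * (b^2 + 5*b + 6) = -4*b^4 - 8*b^3 + 108*b^2 + 432*b + 432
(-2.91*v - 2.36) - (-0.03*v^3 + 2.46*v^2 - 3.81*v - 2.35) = 0.03*v^3 - 2.46*v^2 + 0.9*v - 0.00999999999999979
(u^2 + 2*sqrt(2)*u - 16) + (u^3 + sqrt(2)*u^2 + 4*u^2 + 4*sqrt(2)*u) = u^3 + sqrt(2)*u^2 + 5*u^2 + 6*sqrt(2)*u - 16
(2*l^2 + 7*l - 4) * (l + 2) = 2*l^3 + 11*l^2 + 10*l - 8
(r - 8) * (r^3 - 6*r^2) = r^4 - 14*r^3 + 48*r^2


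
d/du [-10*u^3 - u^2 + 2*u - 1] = -30*u^2 - 2*u + 2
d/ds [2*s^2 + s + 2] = 4*s + 1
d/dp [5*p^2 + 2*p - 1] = 10*p + 2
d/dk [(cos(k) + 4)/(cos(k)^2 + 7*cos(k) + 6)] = (cos(k)^2 + 8*cos(k) + 22)*sin(k)/(cos(k)^2 + 7*cos(k) + 6)^2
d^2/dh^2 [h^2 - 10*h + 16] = 2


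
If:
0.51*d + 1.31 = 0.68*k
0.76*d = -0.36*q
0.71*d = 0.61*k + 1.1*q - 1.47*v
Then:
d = 0.456417025759489 - 0.570935375984464*v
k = 2.26878335755491 - 0.428201531988348*v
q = 1.2053080159672*v - 0.963547054381144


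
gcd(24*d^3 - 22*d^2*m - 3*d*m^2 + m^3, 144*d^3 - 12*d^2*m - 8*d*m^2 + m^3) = 24*d^2 + 2*d*m - m^2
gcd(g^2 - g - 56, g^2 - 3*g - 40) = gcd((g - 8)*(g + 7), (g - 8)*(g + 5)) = g - 8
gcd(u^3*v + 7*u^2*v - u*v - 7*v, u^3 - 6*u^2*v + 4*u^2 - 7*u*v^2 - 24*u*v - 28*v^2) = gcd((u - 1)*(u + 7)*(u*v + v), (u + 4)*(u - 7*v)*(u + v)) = 1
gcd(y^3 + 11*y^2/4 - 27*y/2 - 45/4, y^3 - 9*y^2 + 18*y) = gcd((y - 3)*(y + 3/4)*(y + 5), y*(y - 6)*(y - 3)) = y - 3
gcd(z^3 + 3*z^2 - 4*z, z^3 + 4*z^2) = z^2 + 4*z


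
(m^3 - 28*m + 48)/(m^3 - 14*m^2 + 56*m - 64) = (m + 6)/(m - 8)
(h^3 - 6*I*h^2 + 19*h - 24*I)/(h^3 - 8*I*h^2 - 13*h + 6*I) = (h^2 - 5*I*h + 24)/(h^2 - 7*I*h - 6)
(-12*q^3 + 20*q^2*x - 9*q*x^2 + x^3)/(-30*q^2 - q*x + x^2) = (2*q^2 - 3*q*x + x^2)/(5*q + x)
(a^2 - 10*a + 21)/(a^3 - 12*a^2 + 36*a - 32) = (a^2 - 10*a + 21)/(a^3 - 12*a^2 + 36*a - 32)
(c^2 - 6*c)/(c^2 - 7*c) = (c - 6)/(c - 7)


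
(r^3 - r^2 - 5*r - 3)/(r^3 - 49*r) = (r^3 - r^2 - 5*r - 3)/(r*(r^2 - 49))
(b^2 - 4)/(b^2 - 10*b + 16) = (b + 2)/(b - 8)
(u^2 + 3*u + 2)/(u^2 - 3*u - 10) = (u + 1)/(u - 5)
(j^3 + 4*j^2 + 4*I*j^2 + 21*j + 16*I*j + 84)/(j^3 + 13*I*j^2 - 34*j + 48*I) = (j^3 + 4*j^2*(1 + I) + j*(21 + 16*I) + 84)/(j^3 + 13*I*j^2 - 34*j + 48*I)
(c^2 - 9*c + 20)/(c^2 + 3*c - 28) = (c - 5)/(c + 7)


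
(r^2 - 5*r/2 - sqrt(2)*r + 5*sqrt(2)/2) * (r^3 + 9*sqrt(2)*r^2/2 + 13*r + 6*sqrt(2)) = r^5 - 5*r^4/2 + 7*sqrt(2)*r^4/2 - 35*sqrt(2)*r^3/4 + 4*r^3 - 10*r^2 - 7*sqrt(2)*r^2 - 12*r + 35*sqrt(2)*r/2 + 30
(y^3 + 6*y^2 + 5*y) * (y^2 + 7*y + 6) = y^5 + 13*y^4 + 53*y^3 + 71*y^2 + 30*y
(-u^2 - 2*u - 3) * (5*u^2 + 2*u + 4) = -5*u^4 - 12*u^3 - 23*u^2 - 14*u - 12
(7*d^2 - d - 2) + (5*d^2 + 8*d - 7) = 12*d^2 + 7*d - 9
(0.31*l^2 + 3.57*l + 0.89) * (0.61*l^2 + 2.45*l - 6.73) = 0.1891*l^4 + 2.9372*l^3 + 7.2031*l^2 - 21.8456*l - 5.9897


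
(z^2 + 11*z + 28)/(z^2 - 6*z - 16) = (z^2 + 11*z + 28)/(z^2 - 6*z - 16)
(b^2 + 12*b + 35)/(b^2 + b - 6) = (b^2 + 12*b + 35)/(b^2 + b - 6)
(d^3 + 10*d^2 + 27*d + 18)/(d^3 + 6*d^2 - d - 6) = (d + 3)/(d - 1)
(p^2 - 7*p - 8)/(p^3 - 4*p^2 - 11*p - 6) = (p - 8)/(p^2 - 5*p - 6)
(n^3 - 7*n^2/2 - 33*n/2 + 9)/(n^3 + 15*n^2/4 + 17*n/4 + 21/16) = 8*(2*n^3 - 7*n^2 - 33*n + 18)/(16*n^3 + 60*n^2 + 68*n + 21)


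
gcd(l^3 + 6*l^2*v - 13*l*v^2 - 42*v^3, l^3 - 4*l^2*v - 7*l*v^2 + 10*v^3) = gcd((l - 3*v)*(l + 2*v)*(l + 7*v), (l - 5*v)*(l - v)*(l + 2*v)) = l + 2*v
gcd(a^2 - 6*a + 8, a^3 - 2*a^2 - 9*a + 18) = a - 2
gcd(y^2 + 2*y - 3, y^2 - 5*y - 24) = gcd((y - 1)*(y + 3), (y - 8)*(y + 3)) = y + 3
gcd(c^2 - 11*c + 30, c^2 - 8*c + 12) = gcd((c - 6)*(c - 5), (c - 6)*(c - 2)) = c - 6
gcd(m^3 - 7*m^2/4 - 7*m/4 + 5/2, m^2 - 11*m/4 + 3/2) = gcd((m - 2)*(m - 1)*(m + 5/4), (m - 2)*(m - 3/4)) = m - 2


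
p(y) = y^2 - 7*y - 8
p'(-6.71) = -20.42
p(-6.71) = 83.99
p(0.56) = -11.61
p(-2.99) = 21.87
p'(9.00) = 11.00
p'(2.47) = -2.06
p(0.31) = -10.07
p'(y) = 2*y - 7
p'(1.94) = -3.12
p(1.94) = -17.82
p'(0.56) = -5.88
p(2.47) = -19.19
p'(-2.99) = -12.98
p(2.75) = -19.69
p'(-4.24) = -15.48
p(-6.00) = 70.00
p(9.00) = 10.00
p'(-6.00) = -19.00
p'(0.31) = -6.38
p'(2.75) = -1.50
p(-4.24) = 39.66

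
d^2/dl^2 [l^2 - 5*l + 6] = 2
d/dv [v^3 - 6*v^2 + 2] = 3*v*(v - 4)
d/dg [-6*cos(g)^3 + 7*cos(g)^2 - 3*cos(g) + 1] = (18*cos(g)^2 - 14*cos(g) + 3)*sin(g)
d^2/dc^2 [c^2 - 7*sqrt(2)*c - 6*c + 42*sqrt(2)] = 2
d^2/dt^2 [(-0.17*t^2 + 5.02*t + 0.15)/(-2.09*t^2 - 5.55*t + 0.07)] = (-47.799554*t^3 - 3.78206400000005*t^2 - 14.846106*t - 13.183514)/(9.129329*t^6 + 72.728865*t^5 + 192.214374*t^4 + 166.082085*t^3 - 6.437802*t^2 + 0.081585*t - 0.000343)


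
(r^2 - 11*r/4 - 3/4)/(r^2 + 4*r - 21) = (r + 1/4)/(r + 7)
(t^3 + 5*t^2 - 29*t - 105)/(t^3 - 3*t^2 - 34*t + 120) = (t^2 + 10*t + 21)/(t^2 + 2*t - 24)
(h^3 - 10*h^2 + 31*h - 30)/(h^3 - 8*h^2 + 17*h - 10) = (h - 3)/(h - 1)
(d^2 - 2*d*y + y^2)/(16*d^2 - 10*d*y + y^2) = (d^2 - 2*d*y + y^2)/(16*d^2 - 10*d*y + y^2)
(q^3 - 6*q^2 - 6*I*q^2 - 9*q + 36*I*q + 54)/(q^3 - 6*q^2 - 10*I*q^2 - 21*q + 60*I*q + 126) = (q - 3*I)/(q - 7*I)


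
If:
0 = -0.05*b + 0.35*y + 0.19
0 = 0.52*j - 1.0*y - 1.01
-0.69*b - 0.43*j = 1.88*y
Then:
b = 0.59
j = 1.06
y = -0.46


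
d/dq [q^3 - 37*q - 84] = 3*q^2 - 37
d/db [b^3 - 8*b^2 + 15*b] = 3*b^2 - 16*b + 15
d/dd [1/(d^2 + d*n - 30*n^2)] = (-2*d - n)/(d^2 + d*n - 30*n^2)^2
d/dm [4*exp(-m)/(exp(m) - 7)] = 4*(7 - 2*exp(m))*exp(-m)/(exp(2*m) - 14*exp(m) + 49)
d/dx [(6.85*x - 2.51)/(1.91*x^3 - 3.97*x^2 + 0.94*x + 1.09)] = (-26.167*x^3 + 41.5768*x^2 - 19.9294*x + 9.8259)/(3.6481*x^6 - 15.1654*x^5 + 19.3517*x^4 - 3.2998*x^3 - 7.771*x^2 + 2.0492*x + 1.1881)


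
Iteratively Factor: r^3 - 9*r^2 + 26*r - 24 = (r - 2)*(r^2 - 7*r + 12) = (r - 3)*(r - 2)*(r - 4)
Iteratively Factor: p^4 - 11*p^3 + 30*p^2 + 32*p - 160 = (p - 4)*(p^3 - 7*p^2 + 2*p + 40) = (p - 4)*(p + 2)*(p^2 - 9*p + 20) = (p - 5)*(p - 4)*(p + 2)*(p - 4)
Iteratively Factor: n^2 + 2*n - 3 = (n - 1)*(n + 3)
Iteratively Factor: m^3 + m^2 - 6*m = (m + 3)*(m^2 - 2*m) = m*(m + 3)*(m - 2)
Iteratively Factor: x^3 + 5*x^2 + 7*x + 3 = (x + 3)*(x^2 + 2*x + 1) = (x + 1)*(x + 3)*(x + 1)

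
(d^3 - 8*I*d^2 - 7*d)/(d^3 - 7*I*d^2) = (d - I)/d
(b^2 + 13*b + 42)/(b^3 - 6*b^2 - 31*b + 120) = (b^2 + 13*b + 42)/(b^3 - 6*b^2 - 31*b + 120)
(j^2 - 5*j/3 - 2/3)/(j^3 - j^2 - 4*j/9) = 3*(j - 2)/(j*(3*j - 4))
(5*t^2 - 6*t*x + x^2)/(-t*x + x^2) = (-5*t + x)/x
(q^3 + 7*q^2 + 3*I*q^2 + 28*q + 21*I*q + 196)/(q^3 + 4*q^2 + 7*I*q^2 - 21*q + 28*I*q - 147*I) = (q - 4*I)/(q - 3)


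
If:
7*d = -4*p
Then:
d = -4*p/7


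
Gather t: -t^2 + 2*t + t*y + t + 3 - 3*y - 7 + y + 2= -t^2 + t*(y + 3) - 2*y - 2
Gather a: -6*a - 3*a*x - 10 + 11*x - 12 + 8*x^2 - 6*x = a*(-3*x - 6) + 8*x^2 + 5*x - 22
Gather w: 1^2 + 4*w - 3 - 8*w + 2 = -4*w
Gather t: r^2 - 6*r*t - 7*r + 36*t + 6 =r^2 - 7*r + t*(36 - 6*r) + 6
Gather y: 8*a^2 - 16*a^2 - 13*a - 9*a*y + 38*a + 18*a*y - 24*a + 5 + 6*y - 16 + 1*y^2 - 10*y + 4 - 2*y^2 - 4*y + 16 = -8*a^2 + a - y^2 + y*(9*a - 8) + 9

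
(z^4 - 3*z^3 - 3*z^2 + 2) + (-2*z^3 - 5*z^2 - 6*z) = z^4 - 5*z^3 - 8*z^2 - 6*z + 2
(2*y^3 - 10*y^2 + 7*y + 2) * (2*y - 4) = 4*y^4 - 28*y^3 + 54*y^2 - 24*y - 8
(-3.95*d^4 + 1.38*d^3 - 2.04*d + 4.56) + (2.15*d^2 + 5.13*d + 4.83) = -3.95*d^4 + 1.38*d^3 + 2.15*d^2 + 3.09*d + 9.39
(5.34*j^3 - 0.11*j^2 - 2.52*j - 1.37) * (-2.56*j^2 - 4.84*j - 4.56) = -13.6704*j^5 - 25.564*j^4 - 17.3668*j^3 + 16.2056*j^2 + 18.122*j + 6.2472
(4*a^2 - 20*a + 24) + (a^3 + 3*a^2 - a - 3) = a^3 + 7*a^2 - 21*a + 21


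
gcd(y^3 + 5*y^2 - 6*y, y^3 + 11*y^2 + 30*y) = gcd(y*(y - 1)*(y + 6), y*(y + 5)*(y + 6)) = y^2 + 6*y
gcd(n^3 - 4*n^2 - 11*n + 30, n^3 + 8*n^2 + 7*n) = 1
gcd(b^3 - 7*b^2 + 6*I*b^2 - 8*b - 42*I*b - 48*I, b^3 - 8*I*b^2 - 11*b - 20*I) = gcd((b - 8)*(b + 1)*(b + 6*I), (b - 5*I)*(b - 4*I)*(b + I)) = 1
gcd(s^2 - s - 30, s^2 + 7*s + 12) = 1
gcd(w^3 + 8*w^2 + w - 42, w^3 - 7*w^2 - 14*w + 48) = w^2 + w - 6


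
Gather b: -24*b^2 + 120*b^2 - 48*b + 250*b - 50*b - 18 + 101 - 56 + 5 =96*b^2 + 152*b + 32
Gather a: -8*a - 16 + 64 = 48 - 8*a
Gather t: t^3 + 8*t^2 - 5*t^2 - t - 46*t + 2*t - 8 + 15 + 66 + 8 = t^3 + 3*t^2 - 45*t + 81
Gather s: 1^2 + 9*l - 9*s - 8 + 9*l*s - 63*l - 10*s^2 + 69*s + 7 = -54*l - 10*s^2 + s*(9*l + 60)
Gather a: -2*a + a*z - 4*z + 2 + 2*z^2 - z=a*(z - 2) + 2*z^2 - 5*z + 2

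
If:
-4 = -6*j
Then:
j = 2/3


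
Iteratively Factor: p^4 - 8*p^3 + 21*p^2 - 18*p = (p - 2)*(p^3 - 6*p^2 + 9*p) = (p - 3)*(p - 2)*(p^2 - 3*p) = (p - 3)^2*(p - 2)*(p)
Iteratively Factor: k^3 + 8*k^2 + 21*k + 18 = (k + 3)*(k^2 + 5*k + 6) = (k + 2)*(k + 3)*(k + 3)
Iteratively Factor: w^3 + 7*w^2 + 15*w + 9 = (w + 3)*(w^2 + 4*w + 3) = (w + 1)*(w + 3)*(w + 3)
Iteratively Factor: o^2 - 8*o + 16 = (o - 4)*(o - 4)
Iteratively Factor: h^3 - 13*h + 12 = (h + 4)*(h^2 - 4*h + 3) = (h - 1)*(h + 4)*(h - 3)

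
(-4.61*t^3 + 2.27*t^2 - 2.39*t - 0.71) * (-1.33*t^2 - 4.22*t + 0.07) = 6.1313*t^5 + 16.4351*t^4 - 6.7234*t^3 + 11.189*t^2 + 2.8289*t - 0.0497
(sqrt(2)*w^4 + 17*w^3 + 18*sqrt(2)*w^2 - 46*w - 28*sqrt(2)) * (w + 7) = sqrt(2)*w^5 + 7*sqrt(2)*w^4 + 17*w^4 + 18*sqrt(2)*w^3 + 119*w^3 - 46*w^2 + 126*sqrt(2)*w^2 - 322*w - 28*sqrt(2)*w - 196*sqrt(2)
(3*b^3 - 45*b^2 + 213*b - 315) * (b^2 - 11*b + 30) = 3*b^5 - 78*b^4 + 798*b^3 - 4008*b^2 + 9855*b - 9450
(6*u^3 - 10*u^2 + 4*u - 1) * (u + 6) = 6*u^4 + 26*u^3 - 56*u^2 + 23*u - 6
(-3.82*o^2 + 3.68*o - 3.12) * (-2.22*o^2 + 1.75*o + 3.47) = 8.4804*o^4 - 14.8546*o^3 + 0.111000000000002*o^2 + 7.3096*o - 10.8264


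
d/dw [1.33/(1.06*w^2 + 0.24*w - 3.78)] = (-2.8196*w - 0.3192)/(1.06*w^2 + 0.24*w - 3.78)^2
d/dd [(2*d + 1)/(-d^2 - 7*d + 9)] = (2*d^2 + 2*d + 25)/(d^4 + 14*d^3 + 31*d^2 - 126*d + 81)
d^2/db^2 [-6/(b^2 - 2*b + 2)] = 12*(b^2 - 2*b - 4*(b - 1)^2 + 2)/(b^2 - 2*b + 2)^3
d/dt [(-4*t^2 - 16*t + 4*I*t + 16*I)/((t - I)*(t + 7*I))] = 4*(4 - 7*I)/(t^2 + 14*I*t - 49)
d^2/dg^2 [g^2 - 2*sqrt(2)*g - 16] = 2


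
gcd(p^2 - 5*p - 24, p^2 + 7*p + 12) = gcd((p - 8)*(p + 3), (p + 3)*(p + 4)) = p + 3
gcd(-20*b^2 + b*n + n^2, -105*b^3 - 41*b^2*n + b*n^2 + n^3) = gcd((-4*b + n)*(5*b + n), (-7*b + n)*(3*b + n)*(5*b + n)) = 5*b + n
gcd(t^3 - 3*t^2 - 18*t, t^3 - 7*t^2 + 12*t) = t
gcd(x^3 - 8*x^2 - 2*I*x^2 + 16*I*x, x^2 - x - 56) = x - 8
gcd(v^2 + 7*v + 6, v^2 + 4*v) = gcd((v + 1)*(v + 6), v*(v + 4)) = 1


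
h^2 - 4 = (h - 2)*(h + 2)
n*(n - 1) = n^2 - n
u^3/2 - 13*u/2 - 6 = (u/2 + 1/2)*(u - 4)*(u + 3)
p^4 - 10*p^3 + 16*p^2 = p^2*(p - 8)*(p - 2)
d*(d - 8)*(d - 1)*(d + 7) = d^4 - 2*d^3 - 55*d^2 + 56*d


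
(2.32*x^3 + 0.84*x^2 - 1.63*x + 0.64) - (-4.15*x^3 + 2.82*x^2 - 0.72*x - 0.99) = 6.47*x^3 - 1.98*x^2 - 0.91*x + 1.63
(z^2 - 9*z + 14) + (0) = z^2 - 9*z + 14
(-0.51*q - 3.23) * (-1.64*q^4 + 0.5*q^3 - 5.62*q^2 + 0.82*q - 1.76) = 0.8364*q^5 + 5.0422*q^4 + 1.2512*q^3 + 17.7344*q^2 - 1.751*q + 5.6848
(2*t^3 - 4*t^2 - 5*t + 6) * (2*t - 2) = 4*t^4 - 12*t^3 - 2*t^2 + 22*t - 12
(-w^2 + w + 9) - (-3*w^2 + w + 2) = 2*w^2 + 7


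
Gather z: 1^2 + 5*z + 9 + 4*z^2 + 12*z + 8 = 4*z^2 + 17*z + 18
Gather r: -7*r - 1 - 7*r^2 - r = -7*r^2 - 8*r - 1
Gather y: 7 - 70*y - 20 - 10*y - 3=-80*y - 16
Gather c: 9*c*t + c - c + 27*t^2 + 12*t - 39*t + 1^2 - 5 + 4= 9*c*t + 27*t^2 - 27*t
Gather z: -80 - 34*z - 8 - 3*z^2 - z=-3*z^2 - 35*z - 88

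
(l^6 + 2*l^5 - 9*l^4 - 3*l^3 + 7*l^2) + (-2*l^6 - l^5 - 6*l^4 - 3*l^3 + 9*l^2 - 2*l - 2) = -l^6 + l^5 - 15*l^4 - 6*l^3 + 16*l^2 - 2*l - 2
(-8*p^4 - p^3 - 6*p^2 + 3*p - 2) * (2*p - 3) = -16*p^5 + 22*p^4 - 9*p^3 + 24*p^2 - 13*p + 6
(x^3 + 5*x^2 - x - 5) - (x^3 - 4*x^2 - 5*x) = 9*x^2 + 4*x - 5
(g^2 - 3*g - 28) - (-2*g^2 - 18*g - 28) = 3*g^2 + 15*g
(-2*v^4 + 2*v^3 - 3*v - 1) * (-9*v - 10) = 18*v^5 + 2*v^4 - 20*v^3 + 27*v^2 + 39*v + 10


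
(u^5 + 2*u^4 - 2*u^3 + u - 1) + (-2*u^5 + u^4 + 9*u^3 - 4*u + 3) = -u^5 + 3*u^4 + 7*u^3 - 3*u + 2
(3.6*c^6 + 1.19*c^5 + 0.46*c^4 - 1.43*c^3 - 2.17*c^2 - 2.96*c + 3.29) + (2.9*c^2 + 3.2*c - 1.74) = 3.6*c^6 + 1.19*c^5 + 0.46*c^4 - 1.43*c^3 + 0.73*c^2 + 0.24*c + 1.55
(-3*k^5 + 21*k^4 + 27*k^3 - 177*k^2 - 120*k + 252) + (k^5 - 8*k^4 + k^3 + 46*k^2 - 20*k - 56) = -2*k^5 + 13*k^4 + 28*k^3 - 131*k^2 - 140*k + 196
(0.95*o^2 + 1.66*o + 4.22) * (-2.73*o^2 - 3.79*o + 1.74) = -2.5935*o^4 - 8.1323*o^3 - 16.159*o^2 - 13.1054*o + 7.3428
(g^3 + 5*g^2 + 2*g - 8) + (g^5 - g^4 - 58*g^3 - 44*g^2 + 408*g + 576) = g^5 - g^4 - 57*g^3 - 39*g^2 + 410*g + 568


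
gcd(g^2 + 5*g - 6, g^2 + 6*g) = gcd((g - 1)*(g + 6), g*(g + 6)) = g + 6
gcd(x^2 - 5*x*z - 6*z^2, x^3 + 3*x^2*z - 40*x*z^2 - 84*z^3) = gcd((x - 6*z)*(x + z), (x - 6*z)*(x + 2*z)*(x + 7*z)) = x - 6*z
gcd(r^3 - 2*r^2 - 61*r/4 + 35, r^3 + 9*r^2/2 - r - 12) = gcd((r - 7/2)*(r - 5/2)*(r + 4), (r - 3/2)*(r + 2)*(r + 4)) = r + 4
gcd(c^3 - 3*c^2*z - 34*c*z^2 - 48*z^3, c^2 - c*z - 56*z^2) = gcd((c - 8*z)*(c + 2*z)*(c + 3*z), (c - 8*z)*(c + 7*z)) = -c + 8*z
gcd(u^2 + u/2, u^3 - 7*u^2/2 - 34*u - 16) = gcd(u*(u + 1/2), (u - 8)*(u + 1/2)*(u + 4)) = u + 1/2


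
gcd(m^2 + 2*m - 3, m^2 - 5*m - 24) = m + 3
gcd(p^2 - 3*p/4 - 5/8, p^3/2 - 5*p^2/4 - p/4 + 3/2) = 1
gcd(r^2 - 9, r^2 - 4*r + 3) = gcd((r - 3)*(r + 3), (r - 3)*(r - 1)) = r - 3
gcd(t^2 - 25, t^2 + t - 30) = t - 5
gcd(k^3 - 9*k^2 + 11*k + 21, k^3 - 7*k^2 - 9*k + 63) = k^2 - 10*k + 21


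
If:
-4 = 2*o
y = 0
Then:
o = -2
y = 0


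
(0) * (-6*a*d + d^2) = 0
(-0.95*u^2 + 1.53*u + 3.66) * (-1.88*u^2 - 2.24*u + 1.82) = 1.786*u^4 - 0.7484*u^3 - 12.037*u^2 - 5.4138*u + 6.6612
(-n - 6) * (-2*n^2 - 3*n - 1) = 2*n^3 + 15*n^2 + 19*n + 6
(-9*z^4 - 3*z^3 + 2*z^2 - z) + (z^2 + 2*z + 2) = -9*z^4 - 3*z^3 + 3*z^2 + z + 2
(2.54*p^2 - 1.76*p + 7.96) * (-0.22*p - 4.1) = -0.5588*p^3 - 10.0268*p^2 + 5.4648*p - 32.636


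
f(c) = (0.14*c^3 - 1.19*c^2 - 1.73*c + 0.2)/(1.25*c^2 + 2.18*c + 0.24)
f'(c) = (-2.5*c - 2.18)*(0.14*c^3 - 1.19*c^2 - 1.73*c + 0.2)/(1.25*c^2 + 2.18*c + 0.24)^2 + (0.42*c^2 - 2.38*c - 1.73)/(1.25*c^2 + 2.18*c + 0.24) = (0.175*c^4 + 0.6104*c^3 - 0.330900000000001*c^2 - 1.0712*c - 0.8512)/(1.5625*c^4 + 5.45*c^3 + 5.3524*c^2 + 1.0464*c + 0.0576)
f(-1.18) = -0.60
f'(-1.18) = -2.03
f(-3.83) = -1.81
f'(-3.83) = 0.02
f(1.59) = -0.73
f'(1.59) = 0.00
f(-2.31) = -2.07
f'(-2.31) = -0.76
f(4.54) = -0.53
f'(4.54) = 0.09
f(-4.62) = -1.84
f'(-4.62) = 0.06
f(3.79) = -0.60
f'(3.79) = 0.09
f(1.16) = -0.72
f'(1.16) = -0.06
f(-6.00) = -1.94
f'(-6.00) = 0.09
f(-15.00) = -2.87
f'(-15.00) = 0.11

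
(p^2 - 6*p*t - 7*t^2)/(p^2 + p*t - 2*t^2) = (p^2 - 6*p*t - 7*t^2)/(p^2 + p*t - 2*t^2)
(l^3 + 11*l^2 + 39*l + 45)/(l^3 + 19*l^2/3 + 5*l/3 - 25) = 3*(l + 3)/(3*l - 5)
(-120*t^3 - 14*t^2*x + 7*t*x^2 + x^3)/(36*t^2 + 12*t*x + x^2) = (-20*t^2 + t*x + x^2)/(6*t + x)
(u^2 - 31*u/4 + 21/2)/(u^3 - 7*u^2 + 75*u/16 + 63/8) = 4/(4*u + 3)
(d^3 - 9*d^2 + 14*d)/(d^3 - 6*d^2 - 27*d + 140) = d*(d - 2)/(d^2 + d - 20)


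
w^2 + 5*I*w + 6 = (w - I)*(w + 6*I)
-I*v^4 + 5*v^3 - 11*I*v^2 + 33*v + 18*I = (v - 3*I)*(v + I)*(v + 6*I)*(-I*v + 1)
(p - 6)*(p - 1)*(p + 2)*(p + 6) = p^4 + p^3 - 38*p^2 - 36*p + 72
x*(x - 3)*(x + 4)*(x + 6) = x^4 + 7*x^3 - 6*x^2 - 72*x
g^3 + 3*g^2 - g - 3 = (g - 1)*(g + 1)*(g + 3)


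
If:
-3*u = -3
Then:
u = 1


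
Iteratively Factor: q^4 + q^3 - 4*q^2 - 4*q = (q)*(q^3 + q^2 - 4*q - 4) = q*(q + 1)*(q^2 - 4) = q*(q - 2)*(q + 1)*(q + 2)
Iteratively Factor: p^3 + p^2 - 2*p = (p)*(p^2 + p - 2) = p*(p + 2)*(p - 1)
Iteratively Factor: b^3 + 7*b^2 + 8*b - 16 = (b + 4)*(b^2 + 3*b - 4) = (b - 1)*(b + 4)*(b + 4)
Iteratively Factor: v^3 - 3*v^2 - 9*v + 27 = (v - 3)*(v^2 - 9) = (v - 3)^2*(v + 3)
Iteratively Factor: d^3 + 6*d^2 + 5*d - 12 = (d + 4)*(d^2 + 2*d - 3) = (d - 1)*(d + 4)*(d + 3)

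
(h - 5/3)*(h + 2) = h^2 + h/3 - 10/3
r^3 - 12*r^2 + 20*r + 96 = (r - 8)*(r - 6)*(r + 2)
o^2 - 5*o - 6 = (o - 6)*(o + 1)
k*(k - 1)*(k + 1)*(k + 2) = k^4 + 2*k^3 - k^2 - 2*k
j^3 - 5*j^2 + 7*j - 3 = (j - 3)*(j - 1)^2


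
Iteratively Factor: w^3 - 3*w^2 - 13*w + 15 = (w - 1)*(w^2 - 2*w - 15) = (w - 1)*(w + 3)*(w - 5)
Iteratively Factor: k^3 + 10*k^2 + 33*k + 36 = (k + 4)*(k^2 + 6*k + 9) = (k + 3)*(k + 4)*(k + 3)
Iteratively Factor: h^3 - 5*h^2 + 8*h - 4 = (h - 2)*(h^2 - 3*h + 2) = (h - 2)^2*(h - 1)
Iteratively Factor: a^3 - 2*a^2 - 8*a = (a + 2)*(a^2 - 4*a) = a*(a + 2)*(a - 4)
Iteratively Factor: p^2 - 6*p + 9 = (p - 3)*(p - 3)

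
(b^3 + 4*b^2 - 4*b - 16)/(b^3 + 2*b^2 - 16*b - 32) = (b - 2)/(b - 4)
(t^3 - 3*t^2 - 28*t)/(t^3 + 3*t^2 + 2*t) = (t^2 - 3*t - 28)/(t^2 + 3*t + 2)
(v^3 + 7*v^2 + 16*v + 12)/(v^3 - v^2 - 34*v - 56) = (v^2 + 5*v + 6)/(v^2 - 3*v - 28)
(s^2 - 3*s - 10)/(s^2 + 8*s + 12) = (s - 5)/(s + 6)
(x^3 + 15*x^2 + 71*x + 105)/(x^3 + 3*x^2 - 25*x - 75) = (x + 7)/(x - 5)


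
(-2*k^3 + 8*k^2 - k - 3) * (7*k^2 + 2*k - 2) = -14*k^5 + 52*k^4 + 13*k^3 - 39*k^2 - 4*k + 6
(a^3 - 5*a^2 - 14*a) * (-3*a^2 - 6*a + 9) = -3*a^5 + 9*a^4 + 81*a^3 + 39*a^2 - 126*a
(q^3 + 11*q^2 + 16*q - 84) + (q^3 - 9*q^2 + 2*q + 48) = 2*q^3 + 2*q^2 + 18*q - 36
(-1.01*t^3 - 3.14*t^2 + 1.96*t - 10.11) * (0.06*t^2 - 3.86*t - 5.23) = -0.0606*t^5 + 3.7102*t^4 + 17.5203*t^3 + 8.25*t^2 + 28.7738*t + 52.8753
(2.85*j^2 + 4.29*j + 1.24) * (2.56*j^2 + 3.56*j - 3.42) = 7.296*j^4 + 21.1284*j^3 + 8.6998*j^2 - 10.2574*j - 4.2408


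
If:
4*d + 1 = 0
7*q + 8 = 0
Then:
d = -1/4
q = -8/7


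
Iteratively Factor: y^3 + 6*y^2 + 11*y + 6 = (y + 3)*(y^2 + 3*y + 2) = (y + 2)*(y + 3)*(y + 1)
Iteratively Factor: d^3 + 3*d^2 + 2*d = (d)*(d^2 + 3*d + 2) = d*(d + 1)*(d + 2)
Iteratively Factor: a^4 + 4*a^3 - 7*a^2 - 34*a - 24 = (a + 4)*(a^3 - 7*a - 6) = (a + 2)*(a + 4)*(a^2 - 2*a - 3) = (a - 3)*(a + 2)*(a + 4)*(a + 1)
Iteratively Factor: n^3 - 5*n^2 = (n)*(n^2 - 5*n) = n^2*(n - 5)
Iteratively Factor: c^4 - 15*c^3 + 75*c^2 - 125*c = (c - 5)*(c^3 - 10*c^2 + 25*c) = (c - 5)^2*(c^2 - 5*c) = (c - 5)^3*(c)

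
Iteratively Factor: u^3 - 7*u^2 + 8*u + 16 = (u + 1)*(u^2 - 8*u + 16) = (u - 4)*(u + 1)*(u - 4)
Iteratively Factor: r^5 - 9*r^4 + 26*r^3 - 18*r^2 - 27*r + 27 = (r + 1)*(r^4 - 10*r^3 + 36*r^2 - 54*r + 27) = (r - 3)*(r + 1)*(r^3 - 7*r^2 + 15*r - 9) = (r - 3)^2*(r + 1)*(r^2 - 4*r + 3) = (r - 3)^3*(r + 1)*(r - 1)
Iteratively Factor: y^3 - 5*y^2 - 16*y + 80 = (y + 4)*(y^2 - 9*y + 20) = (y - 4)*(y + 4)*(y - 5)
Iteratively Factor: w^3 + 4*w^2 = (w)*(w^2 + 4*w) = w*(w + 4)*(w)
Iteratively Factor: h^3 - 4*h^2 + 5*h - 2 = (h - 2)*(h^2 - 2*h + 1) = (h - 2)*(h - 1)*(h - 1)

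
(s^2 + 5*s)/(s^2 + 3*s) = (s + 5)/(s + 3)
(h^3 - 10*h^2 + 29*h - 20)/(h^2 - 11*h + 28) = (h^2 - 6*h + 5)/(h - 7)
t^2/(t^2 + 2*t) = t/(t + 2)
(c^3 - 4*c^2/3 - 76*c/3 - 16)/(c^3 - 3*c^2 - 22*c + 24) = (c + 2/3)/(c - 1)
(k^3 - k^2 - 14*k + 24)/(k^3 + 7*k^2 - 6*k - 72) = (k - 2)/(k + 6)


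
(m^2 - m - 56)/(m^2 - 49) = (m - 8)/(m - 7)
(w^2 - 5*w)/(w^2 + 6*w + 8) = w*(w - 5)/(w^2 + 6*w + 8)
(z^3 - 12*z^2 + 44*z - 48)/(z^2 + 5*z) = (z^3 - 12*z^2 + 44*z - 48)/(z*(z + 5))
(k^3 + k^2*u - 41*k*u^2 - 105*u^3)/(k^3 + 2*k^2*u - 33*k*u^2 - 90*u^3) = (-k + 7*u)/(-k + 6*u)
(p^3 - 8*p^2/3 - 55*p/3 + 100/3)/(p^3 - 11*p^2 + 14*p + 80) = (3*p^2 + 7*p - 20)/(3*(p^2 - 6*p - 16))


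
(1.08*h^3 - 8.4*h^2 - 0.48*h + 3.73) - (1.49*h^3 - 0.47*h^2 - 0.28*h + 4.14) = -0.41*h^3 - 7.93*h^2 - 0.2*h - 0.41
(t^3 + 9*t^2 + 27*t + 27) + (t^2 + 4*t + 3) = t^3 + 10*t^2 + 31*t + 30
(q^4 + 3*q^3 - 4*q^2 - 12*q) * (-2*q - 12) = -2*q^5 - 18*q^4 - 28*q^3 + 72*q^2 + 144*q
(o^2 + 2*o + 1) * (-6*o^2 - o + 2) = -6*o^4 - 13*o^3 - 6*o^2 + 3*o + 2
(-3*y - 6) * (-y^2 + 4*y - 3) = 3*y^3 - 6*y^2 - 15*y + 18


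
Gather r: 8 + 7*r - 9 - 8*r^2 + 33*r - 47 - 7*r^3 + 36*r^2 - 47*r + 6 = -7*r^3 + 28*r^2 - 7*r - 42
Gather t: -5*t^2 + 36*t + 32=-5*t^2 + 36*t + 32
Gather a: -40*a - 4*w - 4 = -40*a - 4*w - 4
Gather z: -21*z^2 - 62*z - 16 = -21*z^2 - 62*z - 16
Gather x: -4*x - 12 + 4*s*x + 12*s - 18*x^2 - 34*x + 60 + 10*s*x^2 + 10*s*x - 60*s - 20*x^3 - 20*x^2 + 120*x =-48*s - 20*x^3 + x^2*(10*s - 38) + x*(14*s + 82) + 48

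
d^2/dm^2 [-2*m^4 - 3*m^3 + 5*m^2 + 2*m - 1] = -24*m^2 - 18*m + 10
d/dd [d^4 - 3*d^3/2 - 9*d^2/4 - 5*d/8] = 4*d^3 - 9*d^2/2 - 9*d/2 - 5/8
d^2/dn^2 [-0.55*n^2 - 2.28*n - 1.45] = -1.10000000000000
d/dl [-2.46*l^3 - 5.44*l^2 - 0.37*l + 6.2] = -7.38*l^2 - 10.88*l - 0.37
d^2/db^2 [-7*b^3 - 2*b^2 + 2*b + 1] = -42*b - 4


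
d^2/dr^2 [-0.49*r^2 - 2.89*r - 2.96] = -0.980000000000000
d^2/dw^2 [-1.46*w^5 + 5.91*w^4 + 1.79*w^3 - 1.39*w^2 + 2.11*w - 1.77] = -29.2*w^3 + 70.92*w^2 + 10.74*w - 2.78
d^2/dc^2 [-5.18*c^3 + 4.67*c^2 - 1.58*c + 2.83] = 9.34 - 31.08*c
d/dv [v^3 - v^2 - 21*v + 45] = 3*v^2 - 2*v - 21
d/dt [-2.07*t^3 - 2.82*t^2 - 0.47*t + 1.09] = -6.21*t^2 - 5.64*t - 0.47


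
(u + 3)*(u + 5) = u^2 + 8*u + 15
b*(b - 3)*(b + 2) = b^3 - b^2 - 6*b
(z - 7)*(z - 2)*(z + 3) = z^3 - 6*z^2 - 13*z + 42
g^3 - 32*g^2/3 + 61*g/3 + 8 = (g - 8)*(g - 3)*(g + 1/3)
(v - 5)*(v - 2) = v^2 - 7*v + 10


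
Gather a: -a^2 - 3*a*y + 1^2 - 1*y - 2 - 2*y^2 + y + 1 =-a^2 - 3*a*y - 2*y^2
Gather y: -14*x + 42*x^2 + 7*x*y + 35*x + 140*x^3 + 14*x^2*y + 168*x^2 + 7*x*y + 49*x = 140*x^3 + 210*x^2 + 70*x + y*(14*x^2 + 14*x)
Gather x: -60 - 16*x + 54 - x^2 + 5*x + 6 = -x^2 - 11*x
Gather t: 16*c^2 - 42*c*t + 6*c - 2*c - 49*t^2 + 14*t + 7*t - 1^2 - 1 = 16*c^2 + 4*c - 49*t^2 + t*(21 - 42*c) - 2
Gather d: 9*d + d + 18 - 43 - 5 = 10*d - 30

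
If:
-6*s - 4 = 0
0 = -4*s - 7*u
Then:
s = -2/3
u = 8/21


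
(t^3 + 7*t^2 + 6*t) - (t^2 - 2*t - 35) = t^3 + 6*t^2 + 8*t + 35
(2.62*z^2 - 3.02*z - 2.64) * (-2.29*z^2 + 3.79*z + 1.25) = -5.9998*z^4 + 16.8456*z^3 - 2.1252*z^2 - 13.7806*z - 3.3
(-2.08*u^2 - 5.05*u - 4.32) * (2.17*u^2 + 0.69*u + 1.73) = -4.5136*u^4 - 12.3937*u^3 - 16.4573*u^2 - 11.7173*u - 7.4736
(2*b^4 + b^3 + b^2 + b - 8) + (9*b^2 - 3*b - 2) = 2*b^4 + b^3 + 10*b^2 - 2*b - 10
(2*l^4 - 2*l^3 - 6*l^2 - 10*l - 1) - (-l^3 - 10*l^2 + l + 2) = 2*l^4 - l^3 + 4*l^2 - 11*l - 3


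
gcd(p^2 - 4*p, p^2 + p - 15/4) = 1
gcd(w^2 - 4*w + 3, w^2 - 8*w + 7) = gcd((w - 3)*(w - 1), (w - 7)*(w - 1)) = w - 1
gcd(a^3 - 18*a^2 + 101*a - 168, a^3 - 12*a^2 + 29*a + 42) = a - 7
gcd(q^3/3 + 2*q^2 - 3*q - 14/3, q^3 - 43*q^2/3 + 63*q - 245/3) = 1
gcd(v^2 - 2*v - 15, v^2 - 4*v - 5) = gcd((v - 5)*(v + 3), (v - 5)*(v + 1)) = v - 5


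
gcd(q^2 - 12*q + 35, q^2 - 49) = q - 7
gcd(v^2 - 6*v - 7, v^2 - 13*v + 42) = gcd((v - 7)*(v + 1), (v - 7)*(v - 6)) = v - 7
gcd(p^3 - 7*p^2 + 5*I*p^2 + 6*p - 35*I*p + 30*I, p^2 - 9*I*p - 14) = 1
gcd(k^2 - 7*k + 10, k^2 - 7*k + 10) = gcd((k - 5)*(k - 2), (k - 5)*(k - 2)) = k^2 - 7*k + 10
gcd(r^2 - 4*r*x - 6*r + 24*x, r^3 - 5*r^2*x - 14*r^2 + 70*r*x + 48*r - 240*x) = r - 6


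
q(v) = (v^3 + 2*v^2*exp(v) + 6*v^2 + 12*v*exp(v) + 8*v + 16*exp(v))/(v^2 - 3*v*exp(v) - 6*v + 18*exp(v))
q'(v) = (2*v^2*exp(v) + 3*v^2 + 16*v*exp(v) + 12*v + 28*exp(v) + 8)/(v^2 - 3*v*exp(v) - 6*v + 18*exp(v)) + (3*v*exp(v) - 2*v - 15*exp(v) + 6)*(v^3 + 2*v^2*exp(v) + 6*v^2 + 12*v*exp(v) + 8*v + 16*exp(v))/(v^2 - 3*v*exp(v) - 6*v + 18*exp(v))^2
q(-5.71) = -0.54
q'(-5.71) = 0.42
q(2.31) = 5.93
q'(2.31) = 3.30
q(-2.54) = 0.08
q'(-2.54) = -0.10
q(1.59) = 3.95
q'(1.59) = 2.32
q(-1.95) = -0.01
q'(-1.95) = -0.18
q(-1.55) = -0.08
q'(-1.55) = -0.13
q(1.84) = 4.56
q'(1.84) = 2.58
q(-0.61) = 0.15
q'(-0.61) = 0.80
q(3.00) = 8.80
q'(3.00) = 5.23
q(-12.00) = -4.44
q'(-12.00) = 0.75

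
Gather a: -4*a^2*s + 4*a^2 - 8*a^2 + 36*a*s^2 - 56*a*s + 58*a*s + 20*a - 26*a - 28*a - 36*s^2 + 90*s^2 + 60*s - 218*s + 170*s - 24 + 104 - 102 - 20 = a^2*(-4*s - 4) + a*(36*s^2 + 2*s - 34) + 54*s^2 + 12*s - 42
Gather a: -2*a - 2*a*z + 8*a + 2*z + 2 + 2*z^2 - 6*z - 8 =a*(6 - 2*z) + 2*z^2 - 4*z - 6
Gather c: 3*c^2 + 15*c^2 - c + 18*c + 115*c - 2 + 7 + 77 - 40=18*c^2 + 132*c + 42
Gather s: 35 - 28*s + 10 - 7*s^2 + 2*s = -7*s^2 - 26*s + 45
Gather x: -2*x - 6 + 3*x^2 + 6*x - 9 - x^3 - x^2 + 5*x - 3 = -x^3 + 2*x^2 + 9*x - 18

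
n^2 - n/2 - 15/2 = (n - 3)*(n + 5/2)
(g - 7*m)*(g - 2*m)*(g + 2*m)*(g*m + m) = g^4*m - 7*g^3*m^2 + g^3*m - 4*g^2*m^3 - 7*g^2*m^2 + 28*g*m^4 - 4*g*m^3 + 28*m^4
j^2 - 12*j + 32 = (j - 8)*(j - 4)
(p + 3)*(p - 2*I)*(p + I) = p^3 + 3*p^2 - I*p^2 + 2*p - 3*I*p + 6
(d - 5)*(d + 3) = d^2 - 2*d - 15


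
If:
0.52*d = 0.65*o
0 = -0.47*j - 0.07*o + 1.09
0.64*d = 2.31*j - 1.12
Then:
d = 4.63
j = 1.77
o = 3.70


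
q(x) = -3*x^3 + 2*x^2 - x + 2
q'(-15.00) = -2086.00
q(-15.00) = 10592.00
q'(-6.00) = -349.00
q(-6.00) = 728.00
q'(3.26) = -83.61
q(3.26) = -83.94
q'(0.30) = -0.61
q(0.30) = 1.80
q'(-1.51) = -27.56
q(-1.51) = 18.40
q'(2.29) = -39.04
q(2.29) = -25.83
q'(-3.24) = -108.44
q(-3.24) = 128.27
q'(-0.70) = -8.21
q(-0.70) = 4.71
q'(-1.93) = -42.24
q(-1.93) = 32.95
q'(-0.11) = -1.55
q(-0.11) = 2.14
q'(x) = -9*x^2 + 4*x - 1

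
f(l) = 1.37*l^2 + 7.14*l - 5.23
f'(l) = 2.74*l + 7.14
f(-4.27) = -10.74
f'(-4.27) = -4.56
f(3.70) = 39.94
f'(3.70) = 17.28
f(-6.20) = 3.16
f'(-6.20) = -9.85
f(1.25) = 5.84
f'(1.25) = 10.56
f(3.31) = 33.41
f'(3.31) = 16.21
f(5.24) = 69.80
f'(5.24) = 21.50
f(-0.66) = -9.35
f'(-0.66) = 5.33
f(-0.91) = -10.59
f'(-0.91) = 4.65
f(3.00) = 28.52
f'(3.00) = 15.36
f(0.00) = -5.23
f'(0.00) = 7.14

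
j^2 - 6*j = j*(j - 6)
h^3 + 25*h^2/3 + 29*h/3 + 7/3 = (h + 1/3)*(h + 1)*(h + 7)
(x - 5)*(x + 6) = x^2 + x - 30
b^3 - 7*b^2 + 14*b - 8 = (b - 4)*(b - 2)*(b - 1)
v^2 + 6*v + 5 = (v + 1)*(v + 5)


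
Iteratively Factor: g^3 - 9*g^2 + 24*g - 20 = (g - 5)*(g^2 - 4*g + 4) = (g - 5)*(g - 2)*(g - 2)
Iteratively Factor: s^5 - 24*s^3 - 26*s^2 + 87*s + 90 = (s + 3)*(s^4 - 3*s^3 - 15*s^2 + 19*s + 30) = (s + 1)*(s + 3)*(s^3 - 4*s^2 - 11*s + 30) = (s - 5)*(s + 1)*(s + 3)*(s^2 + s - 6) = (s - 5)*(s - 2)*(s + 1)*(s + 3)*(s + 3)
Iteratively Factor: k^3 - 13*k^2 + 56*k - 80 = (k - 4)*(k^2 - 9*k + 20) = (k - 4)^2*(k - 5)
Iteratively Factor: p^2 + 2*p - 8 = (p + 4)*(p - 2)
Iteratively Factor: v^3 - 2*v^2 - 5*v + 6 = (v + 2)*(v^2 - 4*v + 3) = (v - 3)*(v + 2)*(v - 1)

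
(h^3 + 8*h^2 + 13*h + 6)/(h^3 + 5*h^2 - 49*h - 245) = (h^3 + 8*h^2 + 13*h + 6)/(h^3 + 5*h^2 - 49*h - 245)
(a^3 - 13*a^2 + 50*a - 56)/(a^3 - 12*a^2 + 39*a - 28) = (a - 2)/(a - 1)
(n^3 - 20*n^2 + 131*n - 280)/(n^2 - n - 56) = (n^2 - 12*n + 35)/(n + 7)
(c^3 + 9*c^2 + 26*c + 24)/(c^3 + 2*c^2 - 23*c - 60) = (c + 2)/(c - 5)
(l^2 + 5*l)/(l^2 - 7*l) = (l + 5)/(l - 7)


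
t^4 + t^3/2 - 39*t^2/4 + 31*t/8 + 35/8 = (t - 5/2)*(t - 1)*(t + 1/2)*(t + 7/2)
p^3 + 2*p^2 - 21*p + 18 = (p - 3)*(p - 1)*(p + 6)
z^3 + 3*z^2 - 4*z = z*(z - 1)*(z + 4)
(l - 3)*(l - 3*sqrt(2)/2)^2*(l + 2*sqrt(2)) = l^4 - 3*l^3 - sqrt(2)*l^3 - 15*l^2/2 + 3*sqrt(2)*l^2 + 9*sqrt(2)*l + 45*l/2 - 27*sqrt(2)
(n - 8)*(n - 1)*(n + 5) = n^3 - 4*n^2 - 37*n + 40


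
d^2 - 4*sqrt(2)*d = d*(d - 4*sqrt(2))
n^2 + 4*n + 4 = (n + 2)^2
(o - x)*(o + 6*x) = o^2 + 5*o*x - 6*x^2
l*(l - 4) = l^2 - 4*l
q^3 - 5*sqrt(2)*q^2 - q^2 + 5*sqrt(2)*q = q*(q - 1)*(q - 5*sqrt(2))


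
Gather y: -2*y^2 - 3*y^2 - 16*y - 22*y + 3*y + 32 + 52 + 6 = -5*y^2 - 35*y + 90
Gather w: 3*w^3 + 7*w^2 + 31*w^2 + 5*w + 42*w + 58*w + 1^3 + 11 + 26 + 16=3*w^3 + 38*w^2 + 105*w + 54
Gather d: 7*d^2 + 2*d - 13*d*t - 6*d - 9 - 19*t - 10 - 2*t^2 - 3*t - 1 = 7*d^2 + d*(-13*t - 4) - 2*t^2 - 22*t - 20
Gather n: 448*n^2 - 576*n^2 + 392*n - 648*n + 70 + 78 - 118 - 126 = -128*n^2 - 256*n - 96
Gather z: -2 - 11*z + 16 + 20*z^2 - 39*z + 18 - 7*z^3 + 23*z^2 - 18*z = -7*z^3 + 43*z^2 - 68*z + 32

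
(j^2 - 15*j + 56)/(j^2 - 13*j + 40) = (j - 7)/(j - 5)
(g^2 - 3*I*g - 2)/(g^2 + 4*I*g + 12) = (g - I)/(g + 6*I)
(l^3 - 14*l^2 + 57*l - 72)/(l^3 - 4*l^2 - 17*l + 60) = (l^2 - 11*l + 24)/(l^2 - l - 20)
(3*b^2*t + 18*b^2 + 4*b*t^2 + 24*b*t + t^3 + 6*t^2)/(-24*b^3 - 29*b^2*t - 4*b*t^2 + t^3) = (t + 6)/(-8*b + t)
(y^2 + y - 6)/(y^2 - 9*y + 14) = (y + 3)/(y - 7)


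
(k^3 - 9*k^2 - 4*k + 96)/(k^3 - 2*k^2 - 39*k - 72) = (k - 4)/(k + 3)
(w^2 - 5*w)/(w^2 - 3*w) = (w - 5)/(w - 3)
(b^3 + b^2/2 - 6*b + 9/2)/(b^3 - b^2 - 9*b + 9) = (b - 3/2)/(b - 3)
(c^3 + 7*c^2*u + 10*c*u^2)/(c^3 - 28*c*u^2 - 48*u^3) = c*(-c - 5*u)/(-c^2 + 2*c*u + 24*u^2)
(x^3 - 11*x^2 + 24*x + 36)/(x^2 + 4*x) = (x^3 - 11*x^2 + 24*x + 36)/(x*(x + 4))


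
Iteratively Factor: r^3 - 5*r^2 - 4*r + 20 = (r + 2)*(r^2 - 7*r + 10) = (r - 5)*(r + 2)*(r - 2)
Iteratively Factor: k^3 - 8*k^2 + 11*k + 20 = (k - 4)*(k^2 - 4*k - 5) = (k - 5)*(k - 4)*(k + 1)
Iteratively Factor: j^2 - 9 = (j + 3)*(j - 3)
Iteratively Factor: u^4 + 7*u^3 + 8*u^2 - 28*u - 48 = (u + 2)*(u^3 + 5*u^2 - 2*u - 24) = (u + 2)*(u + 4)*(u^2 + u - 6) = (u - 2)*(u + 2)*(u + 4)*(u + 3)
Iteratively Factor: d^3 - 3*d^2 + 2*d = (d - 1)*(d^2 - 2*d) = d*(d - 1)*(d - 2)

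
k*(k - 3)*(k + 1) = k^3 - 2*k^2 - 3*k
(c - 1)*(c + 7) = c^2 + 6*c - 7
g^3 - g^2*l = g^2*(g - l)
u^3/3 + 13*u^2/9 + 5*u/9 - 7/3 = (u/3 + 1)*(u - 1)*(u + 7/3)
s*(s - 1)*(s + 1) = s^3 - s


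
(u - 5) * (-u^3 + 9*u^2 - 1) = -u^4 + 14*u^3 - 45*u^2 - u + 5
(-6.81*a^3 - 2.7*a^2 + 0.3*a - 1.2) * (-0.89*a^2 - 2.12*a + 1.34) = 6.0609*a^5 + 16.8402*a^4 - 3.6684*a^3 - 3.186*a^2 + 2.946*a - 1.608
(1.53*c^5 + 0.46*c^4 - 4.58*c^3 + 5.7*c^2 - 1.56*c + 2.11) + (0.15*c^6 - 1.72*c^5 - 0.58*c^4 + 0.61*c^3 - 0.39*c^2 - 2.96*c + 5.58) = 0.15*c^6 - 0.19*c^5 - 0.12*c^4 - 3.97*c^3 + 5.31*c^2 - 4.52*c + 7.69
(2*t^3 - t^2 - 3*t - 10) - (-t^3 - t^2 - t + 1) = 3*t^3 - 2*t - 11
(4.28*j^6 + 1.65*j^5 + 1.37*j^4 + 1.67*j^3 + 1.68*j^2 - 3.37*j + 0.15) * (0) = 0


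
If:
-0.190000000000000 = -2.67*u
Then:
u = 0.07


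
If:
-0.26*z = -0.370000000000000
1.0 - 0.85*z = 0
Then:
No Solution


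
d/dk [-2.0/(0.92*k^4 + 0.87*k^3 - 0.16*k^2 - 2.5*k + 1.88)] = (7.36*k^3 + 5.22*k^2 - 0.64*k - 5.0)/(0.92*k^4 + 0.87*k^3 - 0.16*k^2 - 2.5*k + 1.88)^2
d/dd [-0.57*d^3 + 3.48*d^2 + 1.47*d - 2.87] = -1.71*d^2 + 6.96*d + 1.47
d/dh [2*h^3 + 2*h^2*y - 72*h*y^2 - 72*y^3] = 6*h^2 + 4*h*y - 72*y^2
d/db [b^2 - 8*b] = 2*b - 8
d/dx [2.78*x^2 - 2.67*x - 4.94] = 5.56*x - 2.67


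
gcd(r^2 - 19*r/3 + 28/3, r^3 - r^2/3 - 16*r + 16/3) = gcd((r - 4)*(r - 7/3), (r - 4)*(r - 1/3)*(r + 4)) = r - 4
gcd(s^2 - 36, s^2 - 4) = 1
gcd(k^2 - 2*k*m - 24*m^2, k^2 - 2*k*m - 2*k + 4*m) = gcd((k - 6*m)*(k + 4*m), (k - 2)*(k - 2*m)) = 1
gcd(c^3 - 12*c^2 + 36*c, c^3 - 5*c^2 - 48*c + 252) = c^2 - 12*c + 36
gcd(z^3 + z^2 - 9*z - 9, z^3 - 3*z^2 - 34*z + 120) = 1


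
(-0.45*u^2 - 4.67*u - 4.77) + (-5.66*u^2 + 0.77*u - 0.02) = -6.11*u^2 - 3.9*u - 4.79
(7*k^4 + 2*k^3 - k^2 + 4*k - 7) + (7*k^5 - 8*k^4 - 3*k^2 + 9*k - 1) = 7*k^5 - k^4 + 2*k^3 - 4*k^2 + 13*k - 8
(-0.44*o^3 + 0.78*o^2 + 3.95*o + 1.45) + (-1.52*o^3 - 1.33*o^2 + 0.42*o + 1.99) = -1.96*o^3 - 0.55*o^2 + 4.37*o + 3.44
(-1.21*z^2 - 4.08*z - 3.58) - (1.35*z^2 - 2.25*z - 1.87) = -2.56*z^2 - 1.83*z - 1.71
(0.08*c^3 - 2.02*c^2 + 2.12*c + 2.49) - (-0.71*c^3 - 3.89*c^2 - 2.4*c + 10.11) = 0.79*c^3 + 1.87*c^2 + 4.52*c - 7.62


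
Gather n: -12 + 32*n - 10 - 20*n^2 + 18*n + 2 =-20*n^2 + 50*n - 20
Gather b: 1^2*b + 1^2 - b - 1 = 0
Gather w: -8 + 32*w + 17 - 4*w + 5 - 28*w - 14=0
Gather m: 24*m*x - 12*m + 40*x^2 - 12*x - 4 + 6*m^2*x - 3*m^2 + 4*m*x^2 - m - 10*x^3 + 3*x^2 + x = m^2*(6*x - 3) + m*(4*x^2 + 24*x - 13) - 10*x^3 + 43*x^2 - 11*x - 4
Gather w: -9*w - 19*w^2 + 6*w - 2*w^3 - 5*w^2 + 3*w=-2*w^3 - 24*w^2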